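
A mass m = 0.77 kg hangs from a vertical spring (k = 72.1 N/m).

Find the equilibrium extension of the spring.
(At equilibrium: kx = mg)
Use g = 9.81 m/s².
x_eq = mg/k = 0.77×9.81/72.1 = 0.1048 m = 10.48 cm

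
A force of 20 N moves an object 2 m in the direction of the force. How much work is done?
W = Fd = 20×2 = 40.0 J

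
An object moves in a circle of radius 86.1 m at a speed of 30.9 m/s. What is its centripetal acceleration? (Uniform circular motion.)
a_c = v²/r = 30.9²/86.1 = 954.81/86.1 = 11.09 m/s²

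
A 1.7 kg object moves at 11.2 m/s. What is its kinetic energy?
KE = ½mv² = ½×1.7×11.2² = 106.624 J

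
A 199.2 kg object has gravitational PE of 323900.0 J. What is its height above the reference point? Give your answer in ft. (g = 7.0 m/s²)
PE = mgh → h = PE/(mg) = 3.239e+05 J / (199.2 kg × 7.0 m/s²) = 232.3 m = 762.1 ft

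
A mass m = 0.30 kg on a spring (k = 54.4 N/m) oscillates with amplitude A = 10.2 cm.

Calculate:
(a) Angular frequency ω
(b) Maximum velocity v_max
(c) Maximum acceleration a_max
ω = √(k/m) = √(54.4/0.3) = 13.47 rad/s
v_max = ωA = 13.47×0.102 = 1.374 m/s
a_max = ω²A = 13.47²×0.102 = 18.5 m/s²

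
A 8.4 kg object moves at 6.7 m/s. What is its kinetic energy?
KE = ½mv² = ½×8.4×6.7² = 188.538 J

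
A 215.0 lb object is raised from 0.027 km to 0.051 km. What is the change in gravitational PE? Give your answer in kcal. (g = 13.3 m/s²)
ΔPE = mg(h₂ − h₁) = 97.52 kg × 13.3 m/s² × (51 − 27) m = 3.113e+04 J = 7.44 kcal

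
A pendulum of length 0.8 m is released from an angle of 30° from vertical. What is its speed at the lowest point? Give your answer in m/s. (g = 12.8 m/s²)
h = L(1 − cosθ) = 0.8×(1 − cos30°) = 0.1072 m
v = √(2gh) = √(2×12.8×0.1072) = 1.656 m/s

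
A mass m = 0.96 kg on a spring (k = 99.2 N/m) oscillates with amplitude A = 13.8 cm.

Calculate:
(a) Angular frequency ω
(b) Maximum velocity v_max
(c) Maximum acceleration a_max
ω = √(k/m) = √(99.2/0.96) = 10.17 rad/s
v_max = ωA = 10.17×0.138 = 1.403 m/s
a_max = ω²A = 10.17²×0.138 = 14.26 m/s²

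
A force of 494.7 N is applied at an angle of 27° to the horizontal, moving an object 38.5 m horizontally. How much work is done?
W = Fd cosθ = 494.7×38.5×cos(27°) = 16970.0 J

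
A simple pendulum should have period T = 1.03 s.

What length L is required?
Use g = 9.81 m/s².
T = 2π√(L/g) → L = g(T/2π)² = 9.81×(1.03/2π)² = 0.2636 m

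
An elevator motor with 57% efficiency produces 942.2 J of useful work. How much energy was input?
W_in = W_out/η = 942.2/0.57 = 1653.0 J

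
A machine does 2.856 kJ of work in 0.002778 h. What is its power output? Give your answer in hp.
P = W/t = 2856 J / 10 s = 285.6 W = 0.383 hp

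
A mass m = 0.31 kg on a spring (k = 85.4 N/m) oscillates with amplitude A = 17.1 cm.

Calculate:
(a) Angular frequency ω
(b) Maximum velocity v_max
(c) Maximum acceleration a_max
ω = √(k/m) = √(85.4/0.31) = 16.6 rad/s
v_max = ωA = 16.6×0.171 = 2.838 m/s
a_max = ω²A = 16.6²×0.171 = 47.11 m/s²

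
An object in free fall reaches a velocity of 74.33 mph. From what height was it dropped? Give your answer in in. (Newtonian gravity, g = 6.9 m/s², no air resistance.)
h = v²/(2g) (with unit conversion) = 3150.0 in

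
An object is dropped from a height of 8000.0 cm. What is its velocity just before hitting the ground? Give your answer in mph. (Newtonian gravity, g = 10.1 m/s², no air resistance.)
v = √(2gh) (with unit conversion) = 89.92 mph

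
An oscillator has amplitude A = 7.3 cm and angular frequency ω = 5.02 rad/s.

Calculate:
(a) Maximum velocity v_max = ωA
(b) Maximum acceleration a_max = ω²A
v_max = ωA = 5.02×0.073 = 0.3665 m/s
a_max = ω²A = 5.02²×0.073 = 1.84 m/s²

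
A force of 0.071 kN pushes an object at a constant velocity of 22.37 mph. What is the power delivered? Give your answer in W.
P = Fv = 71 N × 10 m/s = 710 W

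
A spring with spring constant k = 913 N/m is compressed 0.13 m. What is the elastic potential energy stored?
PE = ½kx² = ½×913×0.13² = 7.715 J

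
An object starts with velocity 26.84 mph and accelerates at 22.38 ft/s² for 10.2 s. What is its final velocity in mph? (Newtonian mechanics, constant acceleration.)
v = v₀ + at (with unit conversion) = 182.5 mph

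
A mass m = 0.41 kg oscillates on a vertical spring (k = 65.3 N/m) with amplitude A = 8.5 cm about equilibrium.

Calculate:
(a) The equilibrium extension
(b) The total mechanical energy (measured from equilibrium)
x_eq = mg/k = 0.41×9.81/65.3 = 0.06159 m = 6.159 cm
E = ½kA² = ½×65.3×(0.085)² = 0.2359 J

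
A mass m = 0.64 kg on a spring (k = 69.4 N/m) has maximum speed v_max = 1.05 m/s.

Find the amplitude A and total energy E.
½mv²_max = ½kA² → A = v_max√(m/k) = 1.05×√(0.64/69.4) = 0.1008 m = 10.08 cm
E = ½mv²_max = ½×0.64×1.05² = 0.3528 J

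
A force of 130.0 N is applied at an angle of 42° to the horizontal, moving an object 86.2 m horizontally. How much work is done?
W = Fd cosθ = 130.0×86.2×cos(42°) = 8327.7 J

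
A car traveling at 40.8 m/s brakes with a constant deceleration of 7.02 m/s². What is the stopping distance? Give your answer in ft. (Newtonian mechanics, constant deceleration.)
d = v₀² / (2a) (with unit conversion) = 389.0 ft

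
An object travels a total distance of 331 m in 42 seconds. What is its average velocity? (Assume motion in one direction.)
v_avg = Δd / Δt = 331 / 42 = 7.88 m/s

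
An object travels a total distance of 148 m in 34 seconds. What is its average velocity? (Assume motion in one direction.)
v_avg = Δd / Δt = 148 / 34 = 4.35 m/s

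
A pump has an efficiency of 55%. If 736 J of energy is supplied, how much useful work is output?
W_out = η × W_in = 0.55 × 736 = 404.8 J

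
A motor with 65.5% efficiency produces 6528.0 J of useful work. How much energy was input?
W_in = W_out/η = 6528.0/0.655 = 9966.4 J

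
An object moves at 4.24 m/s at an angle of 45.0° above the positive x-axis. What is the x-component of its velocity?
vₓ = v cos(θ) = 4.24 × cos(45.0°) = 3.0 m/s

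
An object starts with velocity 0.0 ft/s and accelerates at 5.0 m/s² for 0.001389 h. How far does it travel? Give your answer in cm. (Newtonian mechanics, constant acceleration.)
d = v₀t + ½at² (with unit conversion) = 6251.0 cm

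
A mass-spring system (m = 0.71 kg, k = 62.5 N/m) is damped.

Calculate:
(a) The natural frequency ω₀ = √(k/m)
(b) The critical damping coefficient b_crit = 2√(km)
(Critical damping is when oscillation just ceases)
ω₀ = √(k/m) = √(62.5/0.71) = 9.382 rad/s
b_crit = 2√(km) = 2√(62.5×0.71) = 13.32 kg/s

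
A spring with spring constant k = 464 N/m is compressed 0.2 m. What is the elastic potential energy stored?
PE = ½kx² = ½×464×0.2² = 9.28 J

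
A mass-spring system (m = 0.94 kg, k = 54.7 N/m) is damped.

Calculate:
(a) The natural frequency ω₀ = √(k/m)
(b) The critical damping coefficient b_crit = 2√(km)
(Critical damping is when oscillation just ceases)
ω₀ = √(k/m) = √(54.7/0.94) = 7.628 rad/s
b_crit = 2√(km) = 2√(54.7×0.94) = 14.34 kg/s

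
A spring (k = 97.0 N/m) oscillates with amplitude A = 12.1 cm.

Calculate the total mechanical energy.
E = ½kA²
E = ½kA² = ½×97.0×(0.121)² = 0.7101 J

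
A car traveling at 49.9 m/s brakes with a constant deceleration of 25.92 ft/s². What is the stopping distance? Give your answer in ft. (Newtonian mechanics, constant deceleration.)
d = v₀² / (2a) (with unit conversion) = 517.0 ft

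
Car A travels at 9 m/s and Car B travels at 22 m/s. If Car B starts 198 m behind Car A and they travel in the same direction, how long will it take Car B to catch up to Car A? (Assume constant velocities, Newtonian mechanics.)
Relative speed: v_rel = 22 - 9 = 13 m/s
Time to catch: t = d₀/v_rel = 198/13 = 15.23 s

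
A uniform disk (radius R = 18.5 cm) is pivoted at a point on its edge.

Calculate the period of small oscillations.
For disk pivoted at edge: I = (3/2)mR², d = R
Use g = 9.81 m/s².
I/m = (3/2)R² = 0.05134 m²; d = R = 0.185 m
T = 2π√((3/2)R²/(gR)) = 2π√(3R/(2g)) = 1.057 s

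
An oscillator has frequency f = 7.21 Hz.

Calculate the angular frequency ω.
ω = 2πf = 2π×7.21 = 45.3 rad/s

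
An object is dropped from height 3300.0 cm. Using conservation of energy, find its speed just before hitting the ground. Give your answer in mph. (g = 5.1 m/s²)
mgh = ½mv² → v = √(2gh) = √(2×5.1×33) = 18.35 m/s = 41.04 mph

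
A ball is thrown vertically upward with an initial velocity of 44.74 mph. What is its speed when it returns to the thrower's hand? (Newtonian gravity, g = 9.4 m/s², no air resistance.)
By conservation of energy, the ball returns at the same speed = 44.74 mph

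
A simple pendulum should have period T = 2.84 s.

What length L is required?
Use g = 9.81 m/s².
T = 2π√(L/g) → L = g(T/2π)² = 9.81×(2.84/2π)² = 2.004 m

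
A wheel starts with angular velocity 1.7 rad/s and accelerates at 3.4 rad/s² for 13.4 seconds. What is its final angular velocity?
ω = ω₀ + αt = 1.7 + 3.4 × 13.4 = 47.26 rad/s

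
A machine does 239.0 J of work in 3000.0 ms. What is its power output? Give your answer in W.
P = W/t = 239 J / 3 s = 79.67 W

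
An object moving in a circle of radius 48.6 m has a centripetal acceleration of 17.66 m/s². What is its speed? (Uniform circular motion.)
v = √(a_c × r) = √(17.66 × 48.6) = 29.3 m/s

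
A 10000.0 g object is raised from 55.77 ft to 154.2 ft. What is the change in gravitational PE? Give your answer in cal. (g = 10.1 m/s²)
ΔPE = mg(h₂ − h₁) = 10 kg × 10.1 m/s² × (47 − 17) m = 3030 J = 724.2 cal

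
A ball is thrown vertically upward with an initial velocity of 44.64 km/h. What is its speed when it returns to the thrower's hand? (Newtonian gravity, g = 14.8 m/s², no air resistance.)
By conservation of energy, the ball returns at the same speed = 44.64 km/h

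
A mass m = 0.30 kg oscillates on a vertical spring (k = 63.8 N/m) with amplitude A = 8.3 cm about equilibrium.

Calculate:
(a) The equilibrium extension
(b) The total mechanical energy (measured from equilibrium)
x_eq = mg/k = 0.3×9.81/63.8 = 0.04613 m = 4.613 cm
E = ½kA² = ½×63.8×(0.083)² = 0.2198 J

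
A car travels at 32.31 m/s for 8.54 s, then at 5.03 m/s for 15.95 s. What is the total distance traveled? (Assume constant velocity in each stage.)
d₁ = v₁t₁ = 32.31 × 8.54 = 275.927 m
d₂ = v₂t₂ = 5.03 × 15.95 = 80.2285 m
d_total = 275.927 + 80.2285 = 356.16 m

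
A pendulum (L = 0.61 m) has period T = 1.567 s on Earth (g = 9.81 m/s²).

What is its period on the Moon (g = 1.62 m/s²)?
T = 2π√(L/g), so T_moon/T_earth = √(g_earth/g_moon)
T_moon = 2π√(0.61/1.62) = 3.856 s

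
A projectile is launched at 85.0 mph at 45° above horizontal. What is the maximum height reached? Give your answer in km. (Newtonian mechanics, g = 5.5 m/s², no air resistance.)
H = v₀²sin²(θ)/(2g) (with unit conversion) = 0.06563 km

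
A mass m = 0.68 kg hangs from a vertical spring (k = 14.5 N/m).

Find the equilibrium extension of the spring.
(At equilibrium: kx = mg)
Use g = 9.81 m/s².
x_eq = mg/k = 0.68×9.81/14.5 = 0.4601 m = 46.01 cm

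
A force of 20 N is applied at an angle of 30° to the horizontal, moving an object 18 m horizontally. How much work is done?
W = Fd cosθ = 20×18×cos(30°) = 311.77 J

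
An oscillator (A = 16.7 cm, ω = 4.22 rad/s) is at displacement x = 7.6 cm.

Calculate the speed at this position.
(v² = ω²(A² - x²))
v = ω√(A² − x²) = 4.22×√(0.167² − 0.076²) = 0.6275 m/s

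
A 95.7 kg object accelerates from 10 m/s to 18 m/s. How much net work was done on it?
W_net = ΔKE = ½m(v₂² − v₁²) = ½×95.7×(18² − 10²) = 10718.4 J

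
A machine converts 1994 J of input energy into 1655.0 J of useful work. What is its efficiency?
η = W_out/W_in = 1655.0/1994 = 0.83 = 83.0%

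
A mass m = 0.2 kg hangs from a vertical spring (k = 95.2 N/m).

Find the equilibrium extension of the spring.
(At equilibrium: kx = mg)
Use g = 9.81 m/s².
x_eq = mg/k = 0.2×9.81/95.2 = 0.02061 m = 2.061 cm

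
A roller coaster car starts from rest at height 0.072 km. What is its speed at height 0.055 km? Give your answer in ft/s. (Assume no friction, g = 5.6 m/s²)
mgh₁ = ½mv₂² + mgh₂ → v₂ = √(2g(h₁−h₂)) = √(2×5.6×(72−55)) = 13.8 m/s = 45.27 ft/s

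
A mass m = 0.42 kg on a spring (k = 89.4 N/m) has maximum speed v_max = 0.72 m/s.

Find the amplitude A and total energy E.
½mv²_max = ½kA² → A = v_max√(m/k) = 0.72×√(0.42/89.4) = 0.04935 m = 4.935 cm
E = ½mv²_max = ½×0.42×0.72² = 0.1089 J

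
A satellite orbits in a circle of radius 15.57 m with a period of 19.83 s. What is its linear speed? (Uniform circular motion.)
v = 2πr/T = 2π×15.57/19.83 = 4.93 m/s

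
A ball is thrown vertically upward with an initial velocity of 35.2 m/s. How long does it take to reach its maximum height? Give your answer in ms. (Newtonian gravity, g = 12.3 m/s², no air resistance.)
t_up = v₀/g (with unit conversion) = 2862.0 ms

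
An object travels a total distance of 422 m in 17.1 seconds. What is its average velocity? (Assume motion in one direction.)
v_avg = Δd / Δt = 422 / 17.1 = 24.68 m/s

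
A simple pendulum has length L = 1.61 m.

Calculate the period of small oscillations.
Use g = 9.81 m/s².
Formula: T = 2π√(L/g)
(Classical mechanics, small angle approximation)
T = 2π√(L/g) = 2π√(1.61/9.81) = 2.545 s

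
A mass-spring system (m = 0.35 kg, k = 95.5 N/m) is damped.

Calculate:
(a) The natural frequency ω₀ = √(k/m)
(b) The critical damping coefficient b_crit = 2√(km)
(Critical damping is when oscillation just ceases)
ω₀ = √(k/m) = √(95.5/0.35) = 16.52 rad/s
b_crit = 2√(km) = 2√(95.5×0.35) = 11.56 kg/s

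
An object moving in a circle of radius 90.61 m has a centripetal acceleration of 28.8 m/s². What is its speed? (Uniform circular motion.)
v = √(a_c × r) = √(28.8 × 90.61) = 51.08 m/s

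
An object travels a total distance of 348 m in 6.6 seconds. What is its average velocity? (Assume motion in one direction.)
v_avg = Δd / Δt = 348 / 6.6 = 52.73 m/s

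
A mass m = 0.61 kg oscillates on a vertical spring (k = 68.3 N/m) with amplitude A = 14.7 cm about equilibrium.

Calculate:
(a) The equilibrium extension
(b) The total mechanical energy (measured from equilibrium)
x_eq = mg/k = 0.61×9.81/68.3 = 0.08761 m = 8.761 cm
E = ½kA² = ½×68.3×(0.147)² = 0.7379 J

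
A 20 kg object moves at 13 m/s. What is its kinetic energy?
KE = ½mv² = ½×20×13² = 1690.0 J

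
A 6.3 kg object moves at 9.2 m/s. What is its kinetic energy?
KE = ½mv² = ½×6.3×9.2² = 266.616 J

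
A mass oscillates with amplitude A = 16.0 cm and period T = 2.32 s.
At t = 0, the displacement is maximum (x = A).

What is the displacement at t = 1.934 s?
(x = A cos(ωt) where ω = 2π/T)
ω = 2π/T = 2π/2.32 = 2.708 rad/s
x = A cos(ωt) = 16.0×cos(2.708×1.934) = 8.025 cm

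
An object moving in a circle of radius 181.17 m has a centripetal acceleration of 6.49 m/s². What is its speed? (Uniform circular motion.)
v = √(a_c × r) = √(6.49 × 181.17) = 34.29 m/s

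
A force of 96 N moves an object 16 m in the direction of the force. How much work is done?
W = Fd = 96×16 = 1536.0 J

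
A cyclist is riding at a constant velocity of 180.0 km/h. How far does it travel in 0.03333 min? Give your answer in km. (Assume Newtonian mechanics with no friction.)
d = vt (with unit conversion) = 0.09999 km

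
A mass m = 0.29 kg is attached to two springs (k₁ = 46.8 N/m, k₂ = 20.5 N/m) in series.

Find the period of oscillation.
k_eq = k₁k₂/(k₁+k₂) = 14.26 N/m
T = 2π√(m/k_eq) = 2π√(0.29/14.26) = 0.8962 s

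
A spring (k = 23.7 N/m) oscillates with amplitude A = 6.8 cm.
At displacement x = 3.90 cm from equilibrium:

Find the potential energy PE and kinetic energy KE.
E_total = ½kA² = ½×23.7×(0.068)² = 0.05479 J
PE = ½kx² = ½×23.7×(0.039)² = 0.01802 J
KE = E_total − PE = 0.03677 J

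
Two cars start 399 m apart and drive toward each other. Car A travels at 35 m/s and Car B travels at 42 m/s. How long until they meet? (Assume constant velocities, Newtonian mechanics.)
Combined speed: v_combined = 35 + 42 = 77 m/s
Time to meet: t = d/77 = 399/77 = 5.18 s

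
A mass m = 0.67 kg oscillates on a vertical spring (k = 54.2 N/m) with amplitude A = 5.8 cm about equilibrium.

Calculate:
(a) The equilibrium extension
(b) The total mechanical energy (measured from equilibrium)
x_eq = mg/k = 0.67×9.81/54.2 = 0.1213 m = 12.13 cm
E = ½kA² = ½×54.2×(0.058)² = 0.09116 J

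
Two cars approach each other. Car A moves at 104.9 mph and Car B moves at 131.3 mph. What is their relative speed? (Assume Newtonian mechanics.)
v_rel = v_A + v_B = 104.9 + 131.3 = 236.2 mph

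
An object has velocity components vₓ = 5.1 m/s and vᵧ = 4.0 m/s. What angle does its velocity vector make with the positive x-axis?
θ = arctan(vᵧ/vₓ) = arctan(4.0/5.1) = 38.11°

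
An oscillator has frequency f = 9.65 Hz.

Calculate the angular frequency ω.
ω = 2πf = 2π×9.65 = 60.63 rad/s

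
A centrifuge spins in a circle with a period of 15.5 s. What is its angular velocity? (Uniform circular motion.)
ω = 2π/T = 2π/15.5 = 0.4054 rad/s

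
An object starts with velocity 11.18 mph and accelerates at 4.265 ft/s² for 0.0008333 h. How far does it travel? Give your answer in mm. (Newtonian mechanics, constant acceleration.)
d = v₀t + ½at² (with unit conversion) = 20840.0 mm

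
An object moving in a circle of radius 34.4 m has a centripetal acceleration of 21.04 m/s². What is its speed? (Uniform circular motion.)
v = √(a_c × r) = √(21.04 × 34.4) = 26.9 m/s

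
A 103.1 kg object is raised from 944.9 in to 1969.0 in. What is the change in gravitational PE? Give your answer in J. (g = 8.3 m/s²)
ΔPE = mg(h₂ − h₁) = 103.1 kg × 8.3 m/s² × (50.01 − 24) m = 2.226e+04 J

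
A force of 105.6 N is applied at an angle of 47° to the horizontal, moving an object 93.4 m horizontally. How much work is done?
W = Fd cosθ = 105.6×93.4×cos(47°) = 6726.6 J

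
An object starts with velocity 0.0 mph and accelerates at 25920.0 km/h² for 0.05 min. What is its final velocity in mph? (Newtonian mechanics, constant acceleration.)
v = v₀ + at (with unit conversion) = 13.42 mph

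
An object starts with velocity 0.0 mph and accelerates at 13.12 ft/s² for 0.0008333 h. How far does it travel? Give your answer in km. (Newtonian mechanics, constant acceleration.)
d = v₀t + ½at² (with unit conversion) = 0.01799 km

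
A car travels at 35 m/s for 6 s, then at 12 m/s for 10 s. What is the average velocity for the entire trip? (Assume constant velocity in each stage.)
d₁ = v₁t₁ = 35 × 6 = 210 m
d₂ = v₂t₂ = 12 × 10 = 120 m
d_total = 330 m, t_total = 16 s
v_avg = d_total/t_total = 330/16 = 20.62 m/s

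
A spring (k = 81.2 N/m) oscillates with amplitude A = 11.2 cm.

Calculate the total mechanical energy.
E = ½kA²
E = ½kA² = ½×81.2×(0.112)² = 0.5093 J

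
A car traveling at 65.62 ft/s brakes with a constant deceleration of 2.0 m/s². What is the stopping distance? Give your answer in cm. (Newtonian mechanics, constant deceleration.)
d = v₀² / (2a) (with unit conversion) = 10000.0 cm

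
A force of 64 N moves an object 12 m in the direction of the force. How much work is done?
W = Fd = 64×12 = 768.0 J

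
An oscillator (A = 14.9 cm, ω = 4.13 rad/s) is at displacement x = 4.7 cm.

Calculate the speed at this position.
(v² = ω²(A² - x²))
v = ω√(A² − x²) = 4.13×√(0.149² − 0.047²) = 0.584 m/s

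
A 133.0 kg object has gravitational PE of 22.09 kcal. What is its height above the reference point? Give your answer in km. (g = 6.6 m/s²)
PE = mgh → h = PE/(mg) = 9.242e+04 J / (133 kg × 6.6 m/s²) = 105.3 m = 0.1053 km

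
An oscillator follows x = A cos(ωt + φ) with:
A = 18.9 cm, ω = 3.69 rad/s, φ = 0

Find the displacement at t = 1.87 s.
x = A cos(ωt + φ) = 18.9×cos(3.69×1.87 + 0) = 15.41 cm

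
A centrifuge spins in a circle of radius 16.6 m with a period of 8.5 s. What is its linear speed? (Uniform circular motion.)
v = 2πr/T = 2π×16.6/8.5 = 12.27 m/s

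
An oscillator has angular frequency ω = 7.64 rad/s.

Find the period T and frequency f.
T = 2π/ω = 2π/7.64 = 0.8224 s; f = ω/2π = 1.216 Hz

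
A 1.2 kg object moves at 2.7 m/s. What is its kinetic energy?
KE = ½mv² = ½×1.2×2.7² = 4.374 J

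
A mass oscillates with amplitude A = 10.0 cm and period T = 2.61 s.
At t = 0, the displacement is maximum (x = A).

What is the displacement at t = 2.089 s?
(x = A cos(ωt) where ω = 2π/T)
ω = 2π/T = 2π/2.61 = 2.407 rad/s
x = A cos(ωt) = 10.0×cos(2.407×2.089) = 3.113 cm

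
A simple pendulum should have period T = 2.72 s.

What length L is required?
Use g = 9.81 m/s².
T = 2π√(L/g) → L = g(T/2π)² = 9.81×(2.72/2π)² = 1.838 m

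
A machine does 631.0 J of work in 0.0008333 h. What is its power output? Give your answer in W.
P = W/t = 631 J / 3 s = 210.3 W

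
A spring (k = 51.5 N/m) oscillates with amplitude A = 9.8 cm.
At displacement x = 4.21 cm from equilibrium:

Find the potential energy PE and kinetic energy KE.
E_total = ½kA² = ½×51.5×(0.098)² = 0.2473 J
PE = ½kx² = ½×51.5×(0.0421)² = 0.04564 J
KE = E_total − PE = 0.2017 J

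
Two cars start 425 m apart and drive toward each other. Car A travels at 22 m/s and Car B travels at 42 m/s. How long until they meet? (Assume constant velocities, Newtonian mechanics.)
Combined speed: v_combined = 22 + 42 = 64 m/s
Time to meet: t = d/64 = 425/64 = 6.64 s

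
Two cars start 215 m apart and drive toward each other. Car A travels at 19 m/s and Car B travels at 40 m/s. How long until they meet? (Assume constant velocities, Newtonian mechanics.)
Combined speed: v_combined = 19 + 40 = 59 m/s
Time to meet: t = d/59 = 215/59 = 3.64 s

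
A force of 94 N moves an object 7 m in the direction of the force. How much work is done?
W = Fd = 94×7 = 658.0 J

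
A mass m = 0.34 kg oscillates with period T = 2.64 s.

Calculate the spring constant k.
T = 2π√(m/k) → k = m(2π/T)² = 0.34×(2π/2.64)² = 1.926 N/m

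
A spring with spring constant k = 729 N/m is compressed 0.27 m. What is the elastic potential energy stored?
PE = ½kx² = ½×729×0.27² = 26.57 J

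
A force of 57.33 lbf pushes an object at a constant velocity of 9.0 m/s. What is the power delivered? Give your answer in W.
P = Fv = 255 N × 9 m/s = 2295 W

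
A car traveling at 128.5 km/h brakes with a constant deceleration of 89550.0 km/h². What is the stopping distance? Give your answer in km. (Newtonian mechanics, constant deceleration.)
d = v₀² / (2a) (with unit conversion) = 0.0922 km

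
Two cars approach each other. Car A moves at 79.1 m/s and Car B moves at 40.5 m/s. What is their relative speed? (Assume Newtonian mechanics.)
v_rel = v_A + v_B = 79.1 + 40.5 = 119.6 m/s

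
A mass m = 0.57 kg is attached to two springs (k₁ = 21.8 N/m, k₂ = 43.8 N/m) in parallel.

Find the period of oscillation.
k_eq = k₁+k₂ = 65.6 N/m
T = 2π√(m/k_eq) = 2π√(0.57/65.6) = 0.5857 s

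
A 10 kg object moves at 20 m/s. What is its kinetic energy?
KE = ½mv² = ½×10×20² = 2000.0 J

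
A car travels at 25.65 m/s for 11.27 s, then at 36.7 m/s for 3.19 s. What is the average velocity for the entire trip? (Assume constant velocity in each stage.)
d₁ = v₁t₁ = 25.65 × 11.27 = 289.075 m
d₂ = v₂t₂ = 36.7 × 3.19 = 117.073 m
d_total = 406.15 m, t_total = 14.46 s
v_avg = d_total/t_total = 406.15/14.46 = 28.09 m/s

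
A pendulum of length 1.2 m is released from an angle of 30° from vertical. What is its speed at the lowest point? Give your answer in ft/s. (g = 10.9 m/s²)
h = L(1 − cosθ) = 1.2×(1 − cos30°) = 0.1608 m
v = √(2gh) = √(2×10.9×0.1608) = 1.872 m/s = 6.142 ft/s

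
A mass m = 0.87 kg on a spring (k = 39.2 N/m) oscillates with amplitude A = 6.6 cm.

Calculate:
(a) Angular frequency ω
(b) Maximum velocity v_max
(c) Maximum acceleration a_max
ω = √(k/m) = √(39.2/0.87) = 6.712 rad/s
v_max = ωA = 6.712×0.066 = 0.443 m/s
a_max = ω²A = 6.712²×0.066 = 2.974 m/s²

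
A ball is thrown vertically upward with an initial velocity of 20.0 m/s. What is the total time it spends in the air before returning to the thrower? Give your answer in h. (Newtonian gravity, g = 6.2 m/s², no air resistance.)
t_total = 2v₀/g (with unit conversion) = 0.001792 h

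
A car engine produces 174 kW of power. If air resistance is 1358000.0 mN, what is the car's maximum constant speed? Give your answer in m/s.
P = Fv → v = P/F = 174000 W / 1358 N = 128.1 m/s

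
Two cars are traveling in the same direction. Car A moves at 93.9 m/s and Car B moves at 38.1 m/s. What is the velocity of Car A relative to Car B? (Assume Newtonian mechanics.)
v_rel = v_A - v_B = 93.9 - 38.1 = 55.8 m/s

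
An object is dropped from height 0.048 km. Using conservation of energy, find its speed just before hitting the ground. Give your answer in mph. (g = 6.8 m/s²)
mgh = ½mv² → v = √(2gh) = √(2×6.8×48) = 25.55 m/s = 57.15 mph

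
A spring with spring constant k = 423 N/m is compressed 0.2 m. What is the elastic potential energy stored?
PE = ½kx² = ½×423×0.2² = 8.46 J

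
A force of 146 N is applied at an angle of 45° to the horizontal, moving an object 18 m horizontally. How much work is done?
W = Fd cosθ = 146×18×cos(45°) = 1858.3 J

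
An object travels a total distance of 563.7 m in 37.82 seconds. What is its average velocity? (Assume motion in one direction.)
v_avg = Δd / Δt = 563.7 / 37.82 = 14.9 m/s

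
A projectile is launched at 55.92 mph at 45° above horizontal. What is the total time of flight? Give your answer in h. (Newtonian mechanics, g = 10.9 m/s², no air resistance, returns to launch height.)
T = 2v₀sin(θ)/g (with unit conversion) = 0.0009009 h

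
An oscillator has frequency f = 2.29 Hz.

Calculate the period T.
T = 1/f = 1/2.29 = 0.4367 s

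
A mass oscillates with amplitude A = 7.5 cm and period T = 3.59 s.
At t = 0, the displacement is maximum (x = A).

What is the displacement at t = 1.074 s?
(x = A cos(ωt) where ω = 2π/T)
ω = 2π/T = 2π/3.59 = 1.75 rad/s
x = A cos(ωt) = 7.5×cos(1.75×1.074) = -2.28 cm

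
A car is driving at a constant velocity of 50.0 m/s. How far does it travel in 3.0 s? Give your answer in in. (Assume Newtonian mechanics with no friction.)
d = vt (with unit conversion) = 5906.0 in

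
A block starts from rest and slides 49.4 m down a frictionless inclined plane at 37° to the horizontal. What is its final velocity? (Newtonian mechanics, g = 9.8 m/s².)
a = g sin(θ) = 9.8 × sin(37°) = 5.9 m/s²
v = √(2ad) = √(2 × 5.9 × 49.4) = 24.14 m/s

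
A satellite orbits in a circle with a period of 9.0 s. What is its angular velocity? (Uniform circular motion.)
ω = 2π/T = 2π/9.0 = 0.6981 rad/s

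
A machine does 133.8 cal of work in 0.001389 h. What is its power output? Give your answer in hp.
P = W/t = 559.8 J / 5 s = 112 W = 0.1501 hp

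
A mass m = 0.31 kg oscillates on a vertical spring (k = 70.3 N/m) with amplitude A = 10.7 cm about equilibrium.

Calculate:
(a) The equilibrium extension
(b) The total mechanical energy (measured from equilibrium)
x_eq = mg/k = 0.31×9.81/70.3 = 0.04326 m = 4.326 cm
E = ½kA² = ½×70.3×(0.107)² = 0.4024 J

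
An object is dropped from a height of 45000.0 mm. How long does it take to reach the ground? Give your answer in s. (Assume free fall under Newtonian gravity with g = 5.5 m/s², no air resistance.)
t = √(2h/g) (with unit conversion) = 4.045 s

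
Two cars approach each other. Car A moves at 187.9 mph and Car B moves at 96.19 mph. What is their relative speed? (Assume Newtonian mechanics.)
v_rel = v_A + v_B = 187.9 + 96.19 = 284.1 mph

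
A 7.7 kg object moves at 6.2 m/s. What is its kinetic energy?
KE = ½mv² = ½×7.7×6.2² = 147.994 J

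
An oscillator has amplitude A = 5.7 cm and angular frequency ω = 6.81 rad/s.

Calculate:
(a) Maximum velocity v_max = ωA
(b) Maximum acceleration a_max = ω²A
v_max = ωA = 6.81×0.057 = 0.3882 m/s
a_max = ω²A = 6.81²×0.057 = 2.643 m/s²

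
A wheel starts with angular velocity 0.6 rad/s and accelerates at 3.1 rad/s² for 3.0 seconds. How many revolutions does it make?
θ = ω₀t + ½αt² = 0.6×3.0 + ½×3.1×3.0² = 15.75 rad
Revolutions = θ/(2π) = 15.75/(2π) = 2.51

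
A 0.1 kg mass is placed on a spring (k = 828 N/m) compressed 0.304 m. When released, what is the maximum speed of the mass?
½kx² = ½mv² → v = x√(k/m) = 0.304×√(828/0.1) = 27.66 m/s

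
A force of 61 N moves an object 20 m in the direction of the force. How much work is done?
W = Fd = 61×20 = 1220.0 J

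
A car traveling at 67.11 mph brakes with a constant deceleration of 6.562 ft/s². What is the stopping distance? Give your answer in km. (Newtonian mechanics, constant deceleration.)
d = v₀² / (2a) (with unit conversion) = 0.225 km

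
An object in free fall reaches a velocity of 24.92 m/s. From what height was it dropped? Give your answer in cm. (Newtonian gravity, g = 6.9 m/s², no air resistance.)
h = v²/(2g) (with unit conversion) = 4500.0 cm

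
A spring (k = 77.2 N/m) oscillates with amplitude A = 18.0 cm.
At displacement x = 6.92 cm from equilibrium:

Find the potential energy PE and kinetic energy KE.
E_total = ½kA² = ½×77.2×(0.18)² = 1.251 J
PE = ½kx² = ½×77.2×(0.0692)² = 0.1848 J
KE = E_total − PE = 1.066 J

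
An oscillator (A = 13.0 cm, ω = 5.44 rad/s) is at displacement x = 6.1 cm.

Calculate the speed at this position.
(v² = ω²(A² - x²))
v = ω√(A² − x²) = 5.44×√(0.13² − 0.061²) = 0.6245 m/s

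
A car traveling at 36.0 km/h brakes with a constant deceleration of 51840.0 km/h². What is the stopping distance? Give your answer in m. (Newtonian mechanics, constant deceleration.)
d = v₀² / (2a) (with unit conversion) = 12.5 m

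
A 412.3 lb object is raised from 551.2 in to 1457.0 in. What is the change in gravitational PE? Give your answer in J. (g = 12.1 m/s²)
ΔPE = mg(h₂ − h₁) = 187 kg × 12.1 m/s² × (37.01 − 14) m = 5.206e+04 J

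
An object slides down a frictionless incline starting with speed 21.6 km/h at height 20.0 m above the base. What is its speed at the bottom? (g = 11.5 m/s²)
½mv₀² + mgh = ½mv² → v = √(v₀² + 2gh) = √(6² + 2×11.5×20) = 22.27 m/s = 80.18 km/h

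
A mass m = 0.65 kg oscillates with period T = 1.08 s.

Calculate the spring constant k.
T = 2π√(m/k) → k = m(2π/T)² = 0.65×(2π/1.08)² = 22 N/m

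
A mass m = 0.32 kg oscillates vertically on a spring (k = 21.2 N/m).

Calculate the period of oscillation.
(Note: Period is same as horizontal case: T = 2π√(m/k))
T = 2π√(m/k) = 2π√(0.32/21.2) = 0.7719 s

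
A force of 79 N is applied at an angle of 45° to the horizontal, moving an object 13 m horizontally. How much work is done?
W = Fd cosθ = 79×13×cos(45°) = 726.2 J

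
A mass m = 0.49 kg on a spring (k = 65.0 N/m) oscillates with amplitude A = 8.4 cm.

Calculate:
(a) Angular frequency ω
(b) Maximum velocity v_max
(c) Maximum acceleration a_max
ω = √(k/m) = √(65.0/0.49) = 11.52 rad/s
v_max = ωA = 11.52×0.084 = 0.9675 m/s
a_max = ω²A = 11.52²×0.084 = 11.14 m/s²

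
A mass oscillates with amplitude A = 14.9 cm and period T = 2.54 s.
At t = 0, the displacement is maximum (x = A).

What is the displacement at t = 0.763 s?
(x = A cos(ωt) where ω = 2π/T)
ω = 2π/T = 2π/2.54 = 2.474 rad/s
x = A cos(ωt) = 14.9×cos(2.474×0.763) = -4.639 cm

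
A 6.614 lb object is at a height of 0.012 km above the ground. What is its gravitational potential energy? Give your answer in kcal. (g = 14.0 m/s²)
PE = mgh = 3 kg × 14.0 m/s² × 12 m = 504 J = 0.1205 kcal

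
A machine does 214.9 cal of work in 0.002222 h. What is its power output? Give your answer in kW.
P = W/t = 899.1 J / 7.999 s = 112.4 W = 0.1124 kW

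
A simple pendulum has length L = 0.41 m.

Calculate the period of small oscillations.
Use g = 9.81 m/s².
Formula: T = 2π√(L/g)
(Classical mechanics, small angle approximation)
T = 2π√(L/g) = 2π√(0.41/9.81) = 1.285 s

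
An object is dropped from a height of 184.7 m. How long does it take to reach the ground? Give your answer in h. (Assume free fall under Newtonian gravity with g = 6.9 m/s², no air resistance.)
t = √(2h/g) (with unit conversion) = 0.002032 h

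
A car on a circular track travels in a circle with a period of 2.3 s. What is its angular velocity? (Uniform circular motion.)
ω = 2π/T = 2π/2.3 = 2.7318 rad/s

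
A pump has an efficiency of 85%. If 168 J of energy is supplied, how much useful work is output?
W_out = η × W_in = 0.85 × 168 = 142.8 J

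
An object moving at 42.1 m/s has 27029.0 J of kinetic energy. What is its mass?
KE = ½mv² → m = 2KE/v² = 2×27029.0/42.1² = 30.5 kg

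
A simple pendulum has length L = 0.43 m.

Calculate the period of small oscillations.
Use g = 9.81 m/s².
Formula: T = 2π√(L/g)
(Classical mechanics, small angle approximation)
T = 2π√(L/g) = 2π√(0.43/9.81) = 1.315 s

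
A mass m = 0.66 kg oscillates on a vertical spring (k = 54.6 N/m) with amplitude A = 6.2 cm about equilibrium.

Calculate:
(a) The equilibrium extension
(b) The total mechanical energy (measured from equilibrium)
x_eq = mg/k = 0.66×9.81/54.6 = 0.1186 m = 11.86 cm
E = ½kA² = ½×54.6×(0.062)² = 0.1049 J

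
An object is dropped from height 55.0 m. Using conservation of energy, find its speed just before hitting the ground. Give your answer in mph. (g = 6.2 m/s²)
mgh = ½mv² → v = √(2gh) = √(2×6.2×55) = 26.12 m/s = 58.42 mph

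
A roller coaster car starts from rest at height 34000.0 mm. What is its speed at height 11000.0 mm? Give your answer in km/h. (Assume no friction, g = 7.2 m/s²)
mgh₁ = ½mv₂² + mgh₂ → v₂ = √(2g(h₁−h₂)) = √(2×7.2×(34−11)) = 18.2 m/s = 65.52 km/h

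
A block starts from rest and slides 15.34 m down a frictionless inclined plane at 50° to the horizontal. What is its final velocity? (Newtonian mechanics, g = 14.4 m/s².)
a = g sin(θ) = 14.4 × sin(50°) = 11.03 m/s²
v = √(2ad) = √(2 × 11.03 × 15.34) = 18.4 m/s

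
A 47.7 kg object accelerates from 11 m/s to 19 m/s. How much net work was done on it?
W_net = ΔKE = ½m(v₂² − v₁²) = ½×47.7×(19² − 11²) = 5724.0 J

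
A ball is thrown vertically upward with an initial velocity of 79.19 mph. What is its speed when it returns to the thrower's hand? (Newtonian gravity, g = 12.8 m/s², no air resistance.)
By conservation of energy, the ball returns at the same speed = 79.19 mph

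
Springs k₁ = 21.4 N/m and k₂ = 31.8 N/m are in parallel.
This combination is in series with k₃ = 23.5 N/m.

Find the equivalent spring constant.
k₁₂ = k₁ + k₂ = 53.2 N/m (parallel)
1/k_eq = 1/k₁₂ + 1/k₃ → k_eq = 16.3 N/m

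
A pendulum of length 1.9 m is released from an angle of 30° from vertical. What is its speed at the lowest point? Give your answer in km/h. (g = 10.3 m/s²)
h = L(1 − cosθ) = 1.9×(1 − cos30°) = 0.2546 m
v = √(2gh) = √(2×10.3×0.2546) = 2.29 m/s = 8.244 km/h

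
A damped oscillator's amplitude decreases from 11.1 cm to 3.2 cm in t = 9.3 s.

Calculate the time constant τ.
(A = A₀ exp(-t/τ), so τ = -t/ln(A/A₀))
A/A₀ = 3.2/11.1 = 0.2883; ln(A/A₀) = -1.244
τ = −t/ln(A/A₀) = −9.3/-1.244 = 7.477 s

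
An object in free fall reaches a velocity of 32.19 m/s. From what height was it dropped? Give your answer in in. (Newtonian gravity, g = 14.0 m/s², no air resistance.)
h = v²/(2g) (with unit conversion) = 1457.0 in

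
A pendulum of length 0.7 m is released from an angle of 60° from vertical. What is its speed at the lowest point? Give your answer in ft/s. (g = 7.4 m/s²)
h = L(1 − cosθ) = 0.7×(1 − cos60°) = 0.35 m
v = √(2gh) = √(2×7.4×0.35) = 2.276 m/s = 7.467 ft/s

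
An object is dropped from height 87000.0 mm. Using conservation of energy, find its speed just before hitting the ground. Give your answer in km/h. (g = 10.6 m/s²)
mgh = ½mv² → v = √(2gh) = √(2×10.6×87) = 42.95 m/s = 154.6 km/h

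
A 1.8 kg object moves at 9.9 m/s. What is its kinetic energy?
KE = ½mv² = ½×1.8×9.9² = 88.209 J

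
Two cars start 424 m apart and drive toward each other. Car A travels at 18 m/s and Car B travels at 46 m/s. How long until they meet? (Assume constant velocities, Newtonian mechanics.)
Combined speed: v_combined = 18 + 46 = 64 m/s
Time to meet: t = d/64 = 424/64 = 6.62 s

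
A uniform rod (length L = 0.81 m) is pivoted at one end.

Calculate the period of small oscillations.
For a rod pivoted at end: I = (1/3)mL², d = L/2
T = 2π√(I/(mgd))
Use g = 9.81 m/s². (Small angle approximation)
I/m = (1/3)L² = 0.2187 m²; d = L/2 = 0.405 m
T = 2π√(I/(mgd)) = 2π√(0.2187/(9.81×0.405)) = 1.474 s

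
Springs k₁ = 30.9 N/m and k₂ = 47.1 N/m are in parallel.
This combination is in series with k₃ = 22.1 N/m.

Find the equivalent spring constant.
k₁₂ = k₁ + k₂ = 78 N/m (parallel)
1/k_eq = 1/k₁₂ + 1/k₃ → k_eq = 17.22 N/m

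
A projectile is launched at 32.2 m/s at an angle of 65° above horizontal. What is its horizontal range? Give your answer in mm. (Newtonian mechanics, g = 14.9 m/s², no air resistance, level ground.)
R = v₀² sin(2θ) / g (with unit conversion) = 53310.0 mm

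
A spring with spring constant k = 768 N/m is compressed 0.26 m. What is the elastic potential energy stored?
PE = ½kx² = ½×768×0.26² = 25.96 J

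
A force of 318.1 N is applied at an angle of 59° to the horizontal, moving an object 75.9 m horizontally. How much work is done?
W = Fd cosθ = 318.1×75.9×cos(59°) = 12435.0 J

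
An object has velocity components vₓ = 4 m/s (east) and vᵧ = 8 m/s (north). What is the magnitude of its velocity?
|v| = √(vₓ² + vᵧ²) = √(4² + 8²) = √(80) = 8.94 m/s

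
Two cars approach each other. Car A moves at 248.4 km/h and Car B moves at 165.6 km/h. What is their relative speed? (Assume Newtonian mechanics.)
v_rel = v_A + v_B = 248.4 + 165.6 = 414.0 km/h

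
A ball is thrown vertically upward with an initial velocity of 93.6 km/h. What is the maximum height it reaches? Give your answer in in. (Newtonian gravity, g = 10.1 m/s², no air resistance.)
h_max = v₀²/(2g) (with unit conversion) = 1318.0 in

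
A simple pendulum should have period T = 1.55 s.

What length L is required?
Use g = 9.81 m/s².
T = 2π√(L/g) → L = g(T/2π)² = 9.81×(1.55/2π)² = 0.597 m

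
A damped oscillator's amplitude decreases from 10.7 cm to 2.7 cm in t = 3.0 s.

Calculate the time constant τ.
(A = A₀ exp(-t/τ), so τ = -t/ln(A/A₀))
A/A₀ = 2.7/10.7 = 0.2523; ln(A/A₀) = -1.377
τ = −t/ln(A/A₀) = −3.0/-1.377 = 2.179 s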